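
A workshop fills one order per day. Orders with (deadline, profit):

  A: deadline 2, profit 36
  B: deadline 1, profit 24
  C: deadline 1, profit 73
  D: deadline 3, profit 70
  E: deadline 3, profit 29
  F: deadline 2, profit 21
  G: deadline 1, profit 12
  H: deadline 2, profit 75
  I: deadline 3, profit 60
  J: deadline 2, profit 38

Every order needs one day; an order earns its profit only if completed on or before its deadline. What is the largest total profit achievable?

Take jobs in profit order; each goes to the latest open slot no later than its deadline.
Profit order: H=75 C=73 D=70 I=60 J=38 A=36 E=29 B=24 F=21 G=12
Assign: H→slot 2, C→slot 1, D→slot 3, I skipped, J skipped, A skipped, E skipped, B skipped, F skipped, G skipped.
Slots: [1:C] [2:H] [3:D]
Profit = 73 + 75 + 70 = 218

218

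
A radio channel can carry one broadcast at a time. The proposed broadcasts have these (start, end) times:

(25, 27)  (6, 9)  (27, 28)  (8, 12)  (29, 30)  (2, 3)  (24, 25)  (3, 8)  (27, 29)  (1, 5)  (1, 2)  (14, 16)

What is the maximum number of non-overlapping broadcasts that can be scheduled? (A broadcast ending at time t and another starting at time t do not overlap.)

Order by finish time; keep every interval that doesn't clash with the previous kept one.
Sorted by end: (1,2)  (2,3)  (1,5)  (3,8)  (6,9)  (8,12)  (14,16)  (24,25)  (25,27)  (27,28)  (27,29)  (29,30)
take (1,2); take (2,3); take (3,8); take (8,12); take (14,16); take (24,25); take (25,27); take (27,28); take (29,30).
Selected 9 broadcasts.

9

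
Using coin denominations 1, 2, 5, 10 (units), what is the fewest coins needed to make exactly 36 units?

Greedy: take as many of the largest coin as possible, then repeat with the remainder.
36 = 3×10 + 1×5 + 1×1
Total coins = 3 + 1 + 1 = 5

5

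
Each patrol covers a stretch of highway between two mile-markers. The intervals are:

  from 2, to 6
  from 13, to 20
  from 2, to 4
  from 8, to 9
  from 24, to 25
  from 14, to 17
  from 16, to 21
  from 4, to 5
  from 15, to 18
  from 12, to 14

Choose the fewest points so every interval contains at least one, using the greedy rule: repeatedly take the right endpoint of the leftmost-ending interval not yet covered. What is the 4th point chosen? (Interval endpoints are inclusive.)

Sort by right endpoint; whenever an interval is uncovered, place a point at its right end.
By right end: [2,4]  [4,5]  [2,6]  [8,9]  [12,14]  [14,17]  [15,18]  [13,20]  [16,21]  [24,25]
[2,4] uncovered → point at 4; [8,9] uncovered → point at 9; [12,14] uncovered → point at 14; [15,18] uncovered → point at 18; [24,25] uncovered → point at 25.
Points: 4, 9, 14, 18, 25 (5 total).

18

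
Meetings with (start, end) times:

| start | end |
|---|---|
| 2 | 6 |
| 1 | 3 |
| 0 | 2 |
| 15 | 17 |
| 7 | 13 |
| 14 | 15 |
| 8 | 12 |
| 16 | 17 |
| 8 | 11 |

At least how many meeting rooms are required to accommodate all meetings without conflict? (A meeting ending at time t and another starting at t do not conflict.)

starts: [0, 1, 2, 7, 8, 8, 14, 15, 16]
ends:   [2, 3, 6, 11, 12, 13, 15, 17, 17]
s0→1 s1→2 e2→1 s2→2 e3→1 e6→0 s7→1 s8→2 s8→3  — peak 3.

3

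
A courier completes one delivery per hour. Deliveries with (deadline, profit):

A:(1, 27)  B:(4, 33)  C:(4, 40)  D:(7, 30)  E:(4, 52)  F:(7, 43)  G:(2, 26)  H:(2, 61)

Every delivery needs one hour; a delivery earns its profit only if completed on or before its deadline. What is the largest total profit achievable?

By profit: H(d2,61), E(d4,52), F(d7,43), C(d4,40), B(d4,33), D(d7,30), A(d1,27), G(d2,26)
H→slot 2; E→slot 4; F→slot 7; C→slot 3; B→slot 1; D→slot 6; A skipped; G skipped.
Profit = 33 + 61 + 40 + 52 + 30 + 43 = 259

259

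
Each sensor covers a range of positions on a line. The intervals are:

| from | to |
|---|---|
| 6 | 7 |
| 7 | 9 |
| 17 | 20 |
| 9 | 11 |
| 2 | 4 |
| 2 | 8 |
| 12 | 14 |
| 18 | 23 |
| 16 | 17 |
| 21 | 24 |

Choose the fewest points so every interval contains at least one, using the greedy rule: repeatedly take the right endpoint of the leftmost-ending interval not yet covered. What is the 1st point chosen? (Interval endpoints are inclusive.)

Sorted: [2,4] [6,7] [2,8] [7,9] [9,11] [12,14] [16,17] [17,20] [18,23] [21,24]
{[2,4]} hit by 4; {[6,7],[2,8],[7,9]} hit by 7; {[9,11]} hit by 11; {[12,14]} hit by 14; {[16,17],[17,20]} hit by 17; {[18,23],[21,24]} hit by 23.
Points: 4, 7, 11, 14, 17, 23 (6 total).

4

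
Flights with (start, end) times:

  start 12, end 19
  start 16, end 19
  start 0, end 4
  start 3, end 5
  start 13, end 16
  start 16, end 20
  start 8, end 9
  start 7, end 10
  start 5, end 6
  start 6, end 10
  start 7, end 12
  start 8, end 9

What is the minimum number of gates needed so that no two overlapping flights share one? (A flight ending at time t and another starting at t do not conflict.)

The answer is the maximum number of intervals overlapping at any instant.
starts: [0, 3, 5, 6, 7, 7, 8, 8, 12, 13, 16, 16]
ends:   [4, 5, 6, 9, 9, 10, 10, 12, 16, 19, 19, 20]
s0→1 s3→2 e4→1 e5→0 s5→1 e6→0 s6→1 s7→2 s7→3 s8→4 s8→5  — peak 5.

5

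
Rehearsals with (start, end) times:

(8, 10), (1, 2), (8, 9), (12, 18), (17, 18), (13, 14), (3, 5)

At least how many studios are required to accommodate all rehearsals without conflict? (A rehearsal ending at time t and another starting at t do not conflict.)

Count concurrent intervals with a sweep; the peak is the room count.
Events (time:±→running): 1:+→1 2:-→0 3:+→1 5:-→0 8:+→1 8:+→2 … peak 2.

2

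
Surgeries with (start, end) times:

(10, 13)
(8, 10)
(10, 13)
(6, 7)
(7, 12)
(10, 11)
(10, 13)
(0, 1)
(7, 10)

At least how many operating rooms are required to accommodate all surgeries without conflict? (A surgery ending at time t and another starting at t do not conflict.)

5

Count concurrent intervals with a sweep; the peak is the room count.
Events (time:±→running): 0:+→1 1:-→0 6:+→1 7:-→0 7:+→1 7:+→2 8:+→3 10:-→2 10:-→1 10:+→2 10:+→3 10:+→4 10:+→5 … peak 5.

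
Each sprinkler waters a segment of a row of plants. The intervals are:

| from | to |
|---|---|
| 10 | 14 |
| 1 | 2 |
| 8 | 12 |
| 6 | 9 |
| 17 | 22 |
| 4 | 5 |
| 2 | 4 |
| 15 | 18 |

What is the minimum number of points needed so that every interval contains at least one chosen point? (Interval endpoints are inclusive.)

Sorted: [1,2] [2,4] [4,5] [6,9] [8,12] [10,14] [15,18] [17,22]
{[1,2],[2,4]} hit by 2; {[4,5]} hit by 5; {[6,9],[8,12]} hit by 9; {[10,14]} hit by 14; {[15,18],[17,22]} hit by 18.
Points: 2, 5, 9, 14, 18 (5 total).

5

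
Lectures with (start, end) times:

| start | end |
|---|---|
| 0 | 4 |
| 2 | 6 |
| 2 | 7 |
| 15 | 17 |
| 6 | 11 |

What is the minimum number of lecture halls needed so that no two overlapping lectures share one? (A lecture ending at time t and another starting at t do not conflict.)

3

Events (time:±→running): 0:+→1 2:+→2 2:+→3 … peak 3.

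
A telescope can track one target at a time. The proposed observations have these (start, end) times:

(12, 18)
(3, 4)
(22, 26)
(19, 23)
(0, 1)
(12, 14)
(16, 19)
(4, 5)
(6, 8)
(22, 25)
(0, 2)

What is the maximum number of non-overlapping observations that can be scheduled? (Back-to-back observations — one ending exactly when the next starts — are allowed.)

7

Sort by end time and greedily take each interval whose start is ≥ the last chosen end.
By end time: (0,1), (0,2), (3,4), (4,5), (6,8), (12,14), (12,18), (16,19), (19,23), (22,25), (22,26).
Pick (0,1); next start ≥ 1 → (3,4); next start ≥ 4 → (4,5); next start ≥ 5 → (6,8); next start ≥ 8 → (12,14); next start ≥ 14 → (16,19); next start ≥ 19 → (19,23).
Selected 7 observations.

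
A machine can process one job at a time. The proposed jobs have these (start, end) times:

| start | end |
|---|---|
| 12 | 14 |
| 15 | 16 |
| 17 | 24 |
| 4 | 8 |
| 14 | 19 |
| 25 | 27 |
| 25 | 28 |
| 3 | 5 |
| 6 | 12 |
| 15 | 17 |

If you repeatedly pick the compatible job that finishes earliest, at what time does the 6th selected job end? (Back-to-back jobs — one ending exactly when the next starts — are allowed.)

Order by finish time; keep every interval that doesn't clash with the previous kept one.
By end time: (3,5), (4,8), (6,12), (12,14), (15,16), (15,17), (14,19), (17,24), (25,27), (25,28).
Pick (3,5); next start ≥ 5 → (6,12); next start ≥ 12 → (12,14); next start ≥ 14 → (15,16); next start ≥ 16 → (17,24); next start ≥ 24 → (25,27).
Selected: (3,5) (6,12) (12,14) (15,16) (17,24) (25,27)

27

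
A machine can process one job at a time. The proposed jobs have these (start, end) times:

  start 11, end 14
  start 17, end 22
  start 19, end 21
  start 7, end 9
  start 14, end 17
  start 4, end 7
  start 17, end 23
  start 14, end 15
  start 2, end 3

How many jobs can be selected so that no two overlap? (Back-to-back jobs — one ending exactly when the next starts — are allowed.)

Sort by end time and greedily take each interval whose start is ≥ the last chosen end.
Sorted by end: (2,3)  (4,7)  (7,9)  (11,14)  (14,15)  (14,17)  (19,21)  (17,22)  (17,23)
take (2,3); take (4,7); take (7,9); take (11,14); take (14,15); take (19,21); skip (17,23).
Selected 6 jobs.

6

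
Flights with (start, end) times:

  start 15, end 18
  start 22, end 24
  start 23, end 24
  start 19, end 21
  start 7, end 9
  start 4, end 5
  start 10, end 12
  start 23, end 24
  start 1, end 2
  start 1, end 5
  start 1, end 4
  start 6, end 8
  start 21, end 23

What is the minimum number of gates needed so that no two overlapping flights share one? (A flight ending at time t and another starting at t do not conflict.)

Events (time:±→running): 1:+→1 1:+→2 1:+→3 … peak 3.

3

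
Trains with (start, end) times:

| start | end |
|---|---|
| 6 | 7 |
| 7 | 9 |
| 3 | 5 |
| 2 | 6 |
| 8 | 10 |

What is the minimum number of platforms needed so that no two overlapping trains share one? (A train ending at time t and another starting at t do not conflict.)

Events (time:±→running): 2:+→1 3:+→2 … peak 2.

2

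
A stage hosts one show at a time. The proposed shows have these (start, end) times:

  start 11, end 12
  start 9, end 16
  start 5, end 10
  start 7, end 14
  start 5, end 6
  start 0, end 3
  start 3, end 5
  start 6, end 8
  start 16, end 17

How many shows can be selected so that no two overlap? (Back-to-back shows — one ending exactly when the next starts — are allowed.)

6

Order by finish time; keep every interval that doesn't clash with the previous kept one.
Sorted by end: (0,3)  (3,5)  (5,6)  (6,8)  (5,10)  (11,12)  (7,14)  (9,16)  (16,17)
take (0,3); take (3,5); take (5,6); take (6,8); take (11,12); take (16,17).
Selected 6 shows.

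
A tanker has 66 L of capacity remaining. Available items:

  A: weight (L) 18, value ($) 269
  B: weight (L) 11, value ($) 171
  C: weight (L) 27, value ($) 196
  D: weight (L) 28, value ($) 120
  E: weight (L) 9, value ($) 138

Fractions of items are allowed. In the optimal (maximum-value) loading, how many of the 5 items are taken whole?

Order: B (171/11=15.55) > E (138/9=15.33) > A (269/18=14.94) > C (196/27=7.26) > D (120/28=4.29)
Fill: take B (11 @ 171) → take E (9 @ 138) → take A (18 @ 269) → take C (27 @ 196) → take 1/28 of D → 4.29; 66/66 used.
4 item(s) taken whole; one partial (take 1/28 of D).

4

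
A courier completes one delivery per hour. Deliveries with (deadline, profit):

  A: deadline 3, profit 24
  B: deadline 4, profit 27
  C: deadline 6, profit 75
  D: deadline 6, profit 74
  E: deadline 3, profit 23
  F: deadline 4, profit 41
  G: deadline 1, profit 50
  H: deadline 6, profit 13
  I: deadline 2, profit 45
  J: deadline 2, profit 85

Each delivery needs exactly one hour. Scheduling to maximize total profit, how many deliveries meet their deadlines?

Profit order: J=85 C=75 D=74 G=50 I=45 F=41 B=27 A=24 E=23 H=13
Assign: J→slot 2, C→slot 6, D→slot 5, G→slot 1, I skipped, F→slot 4, B→slot 3, A skipped, E skipped, H skipped.
Slots: [1:G] [2:J] [3:B] [4:F] [5:D] [6:C]
6 of 10 scheduled.

6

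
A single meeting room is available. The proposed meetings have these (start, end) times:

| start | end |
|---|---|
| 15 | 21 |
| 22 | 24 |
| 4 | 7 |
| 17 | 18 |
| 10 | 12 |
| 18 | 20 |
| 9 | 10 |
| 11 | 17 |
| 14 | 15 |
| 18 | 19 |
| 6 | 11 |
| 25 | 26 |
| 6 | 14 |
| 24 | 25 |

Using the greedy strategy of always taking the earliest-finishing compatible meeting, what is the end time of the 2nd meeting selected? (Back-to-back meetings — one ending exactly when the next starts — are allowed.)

By end time: (4,7), (9,10), (6,11), (10,12), (6,14), (14,15), (11,17), (17,18), (18,19), (18,20), (15,21), (22,24), (24,25), (25,26).
Pick (4,7); next start ≥ 7 → (9,10); next start ≥ 10 → (10,12); next start ≥ 12 → (14,15); next start ≥ 15 → (17,18); next start ≥ 18 → (18,19); next start ≥ 19 → (22,24); next start ≥ 24 → (24,25); next start ≥ 25 → (25,26).
Selected: (4,7) (9,10) (10,12) (14,15) (17,18) (18,19) (22,24) (24,25) (25,26)

10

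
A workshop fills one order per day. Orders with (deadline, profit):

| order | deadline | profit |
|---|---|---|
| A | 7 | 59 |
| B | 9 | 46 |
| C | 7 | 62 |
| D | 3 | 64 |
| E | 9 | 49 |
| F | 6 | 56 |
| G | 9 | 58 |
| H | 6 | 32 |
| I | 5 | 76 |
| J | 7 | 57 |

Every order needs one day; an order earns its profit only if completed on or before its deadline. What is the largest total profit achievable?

527

Sort by profit descending; place each in the latest free slot ≤ its deadline.
By profit: I(d5,76), D(d3,64), C(d7,62), A(d7,59), G(d9,58), J(d7,57), F(d6,56), E(d9,49), B(d9,46), H(d6,32)
I→slot 5; D→slot 3; C→slot 7; A→slot 6; G→slot 9; J→slot 4; F→slot 2; E→slot 8; B→slot 1; H skipped.
Profit = 46 + 56 + 64 + 57 + 76 + 59 + 62 + 49 + 58 = 527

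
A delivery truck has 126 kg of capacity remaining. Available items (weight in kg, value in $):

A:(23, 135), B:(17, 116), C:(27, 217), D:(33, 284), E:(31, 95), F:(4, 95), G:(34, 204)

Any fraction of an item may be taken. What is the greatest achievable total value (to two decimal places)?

980.57

Sort by value per unit weight and fill in that order.
Order: F (95/4=23.75) > D (284/33=8.61) > C (217/27=8.04) > B (116/17=6.82) > G (204/34=6.00) > A (135/23=5.87) > E (95/31=3.06)
Fill: take F (4 @ 95) → take D (33 @ 284) → take C (27 @ 217) → take B (17 @ 116) → take G (34 @ 204) → take 11/23 of A → 64.57; 126/126 used.
Total value = 980.57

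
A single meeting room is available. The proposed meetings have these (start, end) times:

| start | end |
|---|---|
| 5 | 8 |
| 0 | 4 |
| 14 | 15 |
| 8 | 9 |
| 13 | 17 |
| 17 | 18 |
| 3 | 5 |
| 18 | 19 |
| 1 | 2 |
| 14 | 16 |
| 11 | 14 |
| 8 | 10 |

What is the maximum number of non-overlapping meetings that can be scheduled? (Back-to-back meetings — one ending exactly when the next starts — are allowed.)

8

Sorted by end: (1,2)  (0,4)  (3,5)  (5,8)  (8,9)  (8,10)  (11,14)  (14,15)  (14,16)  (13,17)  (17,18)  (18,19)
take (1,2); take (3,5); take (5,8); take (8,9); take (11,14); take (14,15); take (17,18); take (18,19).
Selected 8 meetings.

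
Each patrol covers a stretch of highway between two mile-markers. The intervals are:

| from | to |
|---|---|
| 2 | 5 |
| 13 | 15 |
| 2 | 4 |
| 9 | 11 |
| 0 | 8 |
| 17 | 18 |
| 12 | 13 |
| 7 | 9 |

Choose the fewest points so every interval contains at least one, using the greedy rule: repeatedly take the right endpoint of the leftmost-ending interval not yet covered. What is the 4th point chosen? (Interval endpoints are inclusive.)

Process intervals by earliest right end; each time one isn't hit yet, stab at its right endpoint.
By right end: [2,4]  [2,5]  [0,8]  [7,9]  [9,11]  [12,13]  [13,15]  [17,18]
[2,4] uncovered → point at 4; [7,9] uncovered → point at 9; [12,13] uncovered → point at 13; [17,18] uncovered → point at 18.
Points: 4, 9, 13, 18 (4 total).

18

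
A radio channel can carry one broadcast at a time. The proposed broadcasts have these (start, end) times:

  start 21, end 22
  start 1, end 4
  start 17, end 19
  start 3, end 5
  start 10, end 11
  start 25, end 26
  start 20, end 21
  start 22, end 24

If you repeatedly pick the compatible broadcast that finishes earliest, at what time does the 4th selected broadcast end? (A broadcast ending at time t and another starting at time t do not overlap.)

Order by finish time; keep every interval that doesn't clash with the previous kept one.
Sorted by end: (1,4)  (3,5)  (10,11)  (17,19)  (20,21)  (21,22)  (22,24)  (25,26)
take (1,4); take (10,11); take (17,19); take (20,21); take (21,22); take (22,24); take (25,26).
Selected: (1,4) (10,11) (17,19) (20,21) (21,22) (22,24) (25,26)

21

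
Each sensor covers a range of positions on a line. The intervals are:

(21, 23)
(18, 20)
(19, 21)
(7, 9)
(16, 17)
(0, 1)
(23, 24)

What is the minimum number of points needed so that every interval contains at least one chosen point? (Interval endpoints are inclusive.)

5

Process intervals by earliest right end; each time one isn't hit yet, stab at its right endpoint.
Sorted: [0,1] [7,9] [16,17] [18,20] [19,21] [21,23] [23,24]
{[0,1]} hit by 1; {[7,9]} hit by 9; {[16,17]} hit by 17; {[18,20],[19,21]} hit by 20; {[21,23],[23,24]} hit by 23.
Points: 1, 9, 17, 20, 23 (5 total).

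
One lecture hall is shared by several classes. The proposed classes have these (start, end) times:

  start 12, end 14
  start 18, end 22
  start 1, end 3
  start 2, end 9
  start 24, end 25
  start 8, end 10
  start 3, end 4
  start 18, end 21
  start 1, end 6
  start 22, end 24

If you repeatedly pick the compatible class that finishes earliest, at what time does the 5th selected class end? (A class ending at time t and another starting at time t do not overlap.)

21

Order by finish time; keep every interval that doesn't clash with the previous kept one.
By end time: (1,3), (3,4), (1,6), (2,9), (8,10), (12,14), (18,21), (18,22), (22,24), (24,25).
Pick (1,3); next start ≥ 3 → (3,4); next start ≥ 4 → (8,10); next start ≥ 10 → (12,14); next start ≥ 14 → (18,21); next start ≥ 21 → (22,24); next start ≥ 24 → (24,25).
Selected: (1,3) (3,4) (8,10) (12,14) (18,21) (22,24) (24,25)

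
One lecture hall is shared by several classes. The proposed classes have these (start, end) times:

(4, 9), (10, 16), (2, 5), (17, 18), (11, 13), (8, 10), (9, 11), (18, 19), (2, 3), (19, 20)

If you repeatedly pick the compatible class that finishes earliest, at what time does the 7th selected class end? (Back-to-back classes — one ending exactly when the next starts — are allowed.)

Sort by end time and greedily take each interval whose start is ≥ the last chosen end.
Sorted by end: (2,3)  (2,5)  (4,9)  (8,10)  (9,11)  (11,13)  (10,16)  (17,18)  (18,19)  (19,20)
take (2,3); take (4,9); skip (8,10); take (9,11); take (11,13); skip (10,16); take (17,18); take (18,19); take (19,20).
Selected: (2,3) (4,9) (9,11) (11,13) (17,18) (18,19) (19,20)

20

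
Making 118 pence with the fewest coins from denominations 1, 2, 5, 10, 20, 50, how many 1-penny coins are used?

1

118 − 2×50→18 − 1×10→8 − 1×5→3 − 1×2→1 − 1×1→0
Count of 1: 1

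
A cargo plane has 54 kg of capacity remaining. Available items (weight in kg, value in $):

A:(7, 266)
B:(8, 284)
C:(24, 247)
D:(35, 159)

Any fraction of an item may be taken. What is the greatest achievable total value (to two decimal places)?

865.14

Sort by value per unit weight and fill in that order.
Ratios (sorted): A 38.00, B 35.50, C 10.29, D 4.54
take A (7 @ 266); take B (8 @ 284); take C (24 @ 247); take 15/35 of D → 68.14. Capacity used 54/54.
Total value = 865.14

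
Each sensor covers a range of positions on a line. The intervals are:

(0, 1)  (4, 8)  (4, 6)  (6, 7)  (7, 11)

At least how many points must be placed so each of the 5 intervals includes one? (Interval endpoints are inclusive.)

3

Sort by right endpoint; whenever an interval is uncovered, place a point at its right end.
By right end: [0,1]  [4,6]  [6,7]  [4,8]  [7,11]
[0,1] uncovered → point at 1; [4,6] uncovered → point at 6; [7,11] uncovered → point at 11.
Points: 1, 6, 11 (3 total).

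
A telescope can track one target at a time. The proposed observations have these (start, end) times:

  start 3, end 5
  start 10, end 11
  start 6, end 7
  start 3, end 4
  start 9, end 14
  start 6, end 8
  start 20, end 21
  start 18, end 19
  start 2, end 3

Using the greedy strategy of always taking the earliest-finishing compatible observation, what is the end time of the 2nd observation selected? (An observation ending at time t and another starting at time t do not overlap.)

Sorted by end: (2,3)  (3,4)  (3,5)  (6,7)  (6,8)  (10,11)  (9,14)  (18,19)  (20,21)
take (2,3); take (3,4); take (6,7); take (10,11); take (18,19); take (20,21).
Selected: (2,3) (3,4) (6,7) (10,11) (18,19) (20,21)

4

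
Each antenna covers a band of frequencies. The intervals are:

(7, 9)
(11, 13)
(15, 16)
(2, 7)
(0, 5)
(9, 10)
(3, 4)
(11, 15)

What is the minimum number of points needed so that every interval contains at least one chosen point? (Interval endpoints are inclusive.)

By right end: [3,4]  [0,5]  [2,7]  [7,9]  [9,10]  [11,13]  [11,15]  [15,16]
[3,4] uncovered → point at 4; [7,9] uncovered → point at 9; [11,13] uncovered → point at 13; [15,16] uncovered → point at 16.
Points: 4, 9, 13, 16 (4 total).

4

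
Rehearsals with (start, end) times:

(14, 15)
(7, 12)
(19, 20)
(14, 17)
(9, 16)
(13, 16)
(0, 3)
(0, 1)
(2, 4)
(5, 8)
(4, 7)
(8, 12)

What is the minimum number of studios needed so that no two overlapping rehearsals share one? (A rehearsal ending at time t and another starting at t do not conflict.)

Count concurrent intervals with a sweep; the peak is the room count.
Events (time:±→running): 0:+→1 0:+→2 1:-→1 2:+→2 3:-→1 4:-→0 4:+→1 5:+→2 7:-→1 7:+→2 8:-→1 8:+→2 9:+→3 12:-→2 12:-→1 13:+→2 14:+→3 14:+→4 … peak 4.

4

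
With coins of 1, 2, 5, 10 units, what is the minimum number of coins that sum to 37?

Use the largest denomination that fits, subtract, and repeat.
37 − 3×10→7 − 1×5→2 − 1×2→0
Total coins = 3 + 1 + 1 = 5

5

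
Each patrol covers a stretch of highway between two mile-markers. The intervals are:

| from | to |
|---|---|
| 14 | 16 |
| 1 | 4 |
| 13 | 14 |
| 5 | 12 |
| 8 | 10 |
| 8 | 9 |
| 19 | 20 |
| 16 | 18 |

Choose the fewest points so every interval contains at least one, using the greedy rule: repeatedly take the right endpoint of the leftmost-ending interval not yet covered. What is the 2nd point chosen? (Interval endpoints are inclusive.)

9

Process intervals by earliest right end; each time one isn't hit yet, stab at its right endpoint.
Sorted: [1,4] [8,9] [8,10] [5,12] [13,14] [14,16] [16,18] [19,20]
{[1,4]} hit by 4; {[8,9],[8,10],[5,12]} hit by 9; {[13,14],[14,16]} hit by 14; {[16,18]} hit by 18; {[19,20]} hit by 20.
Points: 4, 9, 14, 18, 20 (5 total).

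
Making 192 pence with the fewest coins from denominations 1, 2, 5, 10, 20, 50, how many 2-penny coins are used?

1

Greedy: take as many of the largest coin as possible, then repeat with the remainder.
192 = 3×50 + 2×20 + 1×2
Count of 2: 1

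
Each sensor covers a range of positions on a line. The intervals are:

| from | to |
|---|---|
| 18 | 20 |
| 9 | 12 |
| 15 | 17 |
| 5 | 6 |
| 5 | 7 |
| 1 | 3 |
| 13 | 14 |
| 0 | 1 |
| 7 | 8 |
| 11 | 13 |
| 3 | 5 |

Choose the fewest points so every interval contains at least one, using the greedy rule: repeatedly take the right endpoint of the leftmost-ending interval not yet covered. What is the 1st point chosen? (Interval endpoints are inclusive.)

1

By right end: [0,1]  [1,3]  [3,5]  [5,6]  [5,7]  [7,8]  [9,12]  [11,13]  [13,14]  [15,17]  [18,20]
[0,1] uncovered → point at 1; [3,5] uncovered → point at 5; [7,8] uncovered → point at 8; [9,12] uncovered → point at 12; [13,14] uncovered → point at 14; [15,17] uncovered → point at 17; [18,20] uncovered → point at 20.
Points: 1, 5, 8, 12, 14, 17, 20 (7 total).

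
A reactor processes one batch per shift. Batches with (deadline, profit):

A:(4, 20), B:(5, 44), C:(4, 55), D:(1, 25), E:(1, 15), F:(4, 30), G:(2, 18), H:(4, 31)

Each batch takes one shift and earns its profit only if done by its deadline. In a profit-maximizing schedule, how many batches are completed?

5

Profit order: C=55 B=44 H=31 F=30 D=25 A=20 G=18 E=15
Assign: C→slot 4, B→slot 5, H→slot 3, F→slot 2, D→slot 1, A skipped, G skipped, E skipped.
Slots: [1:D] [2:F] [3:H] [4:C] [5:B]
5 of 8 scheduled.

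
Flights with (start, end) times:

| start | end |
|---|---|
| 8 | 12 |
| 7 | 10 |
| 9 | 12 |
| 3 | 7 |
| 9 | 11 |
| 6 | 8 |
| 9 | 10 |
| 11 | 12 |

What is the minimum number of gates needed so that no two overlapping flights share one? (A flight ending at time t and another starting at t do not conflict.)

5

starts: [3, 6, 7, 8, 9, 9, 9, 11]
ends:   [7, 8, 10, 10, 11, 12, 12, 12]
s3→1 s6→2 e7→1 s7→2 e8→1 s8→2 s9→3 s9→4 s9→5  — peak 5.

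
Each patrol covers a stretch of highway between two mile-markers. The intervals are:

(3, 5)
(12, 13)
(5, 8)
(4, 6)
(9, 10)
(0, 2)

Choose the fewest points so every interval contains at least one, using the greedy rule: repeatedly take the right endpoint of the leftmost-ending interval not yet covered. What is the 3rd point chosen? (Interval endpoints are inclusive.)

10

Sort by right endpoint; whenever an interval is uncovered, place a point at its right end.
By right end: [0,2]  [3,5]  [4,6]  [5,8]  [9,10]  [12,13]
[0,2] uncovered → point at 2; [3,5] uncovered → point at 5; [9,10] uncovered → point at 10; [12,13] uncovered → point at 13.
Points: 2, 5, 10, 13 (4 total).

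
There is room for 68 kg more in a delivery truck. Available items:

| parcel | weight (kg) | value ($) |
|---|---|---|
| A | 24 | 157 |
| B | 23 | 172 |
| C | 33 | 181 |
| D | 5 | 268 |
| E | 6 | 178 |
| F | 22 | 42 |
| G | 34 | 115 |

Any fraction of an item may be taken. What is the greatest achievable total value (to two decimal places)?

Sort by value per unit weight and fill in that order.
Order: D (268/5=53.60) > E (178/6=29.67) > B (172/23=7.48) > A (157/24=6.54) > C (181/33=5.48) > G (115/34=3.38) > F (42/22=1.91)
Fill: take D (5 @ 268) → take E (6 @ 178) → take B (23 @ 172) → take A (24 @ 157) → take 10/33 of C → 54.85; 68/68 used.
Total value = 829.85

829.85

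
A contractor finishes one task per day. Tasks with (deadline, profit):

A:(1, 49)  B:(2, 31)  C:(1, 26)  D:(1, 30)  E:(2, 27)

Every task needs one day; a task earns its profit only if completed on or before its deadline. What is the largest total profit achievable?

80

Sort by profit descending; place each in the latest free slot ≤ its deadline.
By profit: A(d1,49), B(d2,31), D(d1,30), E(d2,27), C(d1,26)
A→slot 1; B→slot 2; D skipped; E skipped; C skipped.
Profit = 49 + 31 = 80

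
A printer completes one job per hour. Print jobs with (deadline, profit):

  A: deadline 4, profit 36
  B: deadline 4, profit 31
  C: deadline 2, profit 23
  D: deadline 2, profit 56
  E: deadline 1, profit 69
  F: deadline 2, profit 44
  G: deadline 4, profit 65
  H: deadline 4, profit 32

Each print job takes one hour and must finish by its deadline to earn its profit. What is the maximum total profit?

Sort by profit descending; place each in the latest free slot ≤ its deadline.
By profit: E(d1,69), G(d4,65), D(d2,56), F(d2,44), A(d4,36), H(d4,32), B(d4,31), C(d2,23)
E→slot 1; G→slot 4; D→slot 2; F skipped; A→slot 3; H skipped; B skipped; C skipped.
Profit = 69 + 56 + 36 + 65 = 226

226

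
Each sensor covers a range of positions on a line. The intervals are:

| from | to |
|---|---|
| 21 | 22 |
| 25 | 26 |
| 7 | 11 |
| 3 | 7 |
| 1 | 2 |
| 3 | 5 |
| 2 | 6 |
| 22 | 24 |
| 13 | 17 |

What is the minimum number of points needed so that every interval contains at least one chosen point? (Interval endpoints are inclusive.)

6

Process intervals by earliest right end; each time one isn't hit yet, stab at its right endpoint.
By right end: [1,2]  [3,5]  [2,6]  [3,7]  [7,11]  [13,17]  [21,22]  [22,24]  [25,26]
[1,2] uncovered → point at 2; [3,5] uncovered → point at 5; [7,11] uncovered → point at 11; [13,17] uncovered → point at 17; [21,22] uncovered → point at 22; [25,26] uncovered → point at 26.
Points: 2, 5, 11, 17, 22, 26 (6 total).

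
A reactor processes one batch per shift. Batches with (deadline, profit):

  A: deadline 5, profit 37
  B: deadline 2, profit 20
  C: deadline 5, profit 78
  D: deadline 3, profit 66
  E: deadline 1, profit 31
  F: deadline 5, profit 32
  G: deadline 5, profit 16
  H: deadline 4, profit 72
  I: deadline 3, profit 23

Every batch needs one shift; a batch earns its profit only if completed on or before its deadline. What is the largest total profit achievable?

285

Sort by profit descending; place each in the latest free slot ≤ its deadline.
Profit order: C=78 H=72 D=66 A=37 F=32 E=31 I=23 B=20 G=16
Assign: C→slot 5, H→slot 4, D→slot 3, A→slot 2, F→slot 1, E skipped, I skipped, B skipped, G skipped.
Slots: [1:F] [2:A] [3:D] [4:H] [5:C]
Profit = 32 + 37 + 66 + 72 + 78 = 285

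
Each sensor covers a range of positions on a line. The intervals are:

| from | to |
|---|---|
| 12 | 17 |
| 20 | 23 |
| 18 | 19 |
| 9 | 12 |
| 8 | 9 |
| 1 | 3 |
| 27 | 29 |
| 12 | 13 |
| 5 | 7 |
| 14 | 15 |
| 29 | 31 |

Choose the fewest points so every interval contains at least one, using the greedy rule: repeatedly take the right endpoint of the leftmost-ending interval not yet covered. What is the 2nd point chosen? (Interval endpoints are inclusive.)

By right end: [1,3]  [5,7]  [8,9]  [9,12]  [12,13]  [14,15]  [12,17]  [18,19]  [20,23]  [27,29]  [29,31]
[1,3] uncovered → point at 3; [5,7] uncovered → point at 7; [8,9] uncovered → point at 9; [12,13] uncovered → point at 13; [14,15] uncovered → point at 15; [18,19] uncovered → point at 19; [20,23] uncovered → point at 23; [27,29] uncovered → point at 29.
Points: 3, 7, 9, 13, 15, 19, 23, 29 (8 total).

7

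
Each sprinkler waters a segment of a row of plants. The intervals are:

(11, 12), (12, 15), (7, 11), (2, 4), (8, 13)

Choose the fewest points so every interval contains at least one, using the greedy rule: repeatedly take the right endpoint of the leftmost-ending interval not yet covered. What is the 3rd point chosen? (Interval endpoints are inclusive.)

15

Process intervals by earliest right end; each time one isn't hit yet, stab at its right endpoint.
Sorted: [2,4] [7,11] [11,12] [8,13] [12,15]
{[2,4]} hit by 4; {[7,11],[11,12],[8,13]} hit by 11; {[12,15]} hit by 15.
Points: 4, 11, 15 (3 total).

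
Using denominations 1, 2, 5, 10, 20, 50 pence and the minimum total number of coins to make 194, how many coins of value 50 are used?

Greedy: take as many of the largest coin as possible, then repeat with the remainder.
194 − 3×50→44 − 2×20→4 − 2×2→0
Count of 50: 3

3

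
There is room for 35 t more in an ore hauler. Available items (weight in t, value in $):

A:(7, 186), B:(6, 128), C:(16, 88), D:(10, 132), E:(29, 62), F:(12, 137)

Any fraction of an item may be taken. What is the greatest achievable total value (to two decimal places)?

583.00

Sort by value per unit weight and fill in that order.
Ratios (sorted): A 26.57, B 21.33, D 13.20, F 11.42, C 5.50, E 2.14
take A (7 @ 186); take B (6 @ 128); take D (10 @ 132); take F (12 @ 137). Capacity used 35/35.
Total value = 583.00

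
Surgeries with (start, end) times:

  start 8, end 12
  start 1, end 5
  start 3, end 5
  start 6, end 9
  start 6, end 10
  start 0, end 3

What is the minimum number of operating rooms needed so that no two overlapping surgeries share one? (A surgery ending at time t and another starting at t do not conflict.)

3

The answer is the maximum number of intervals overlapping at any instant.
Events (time:±→running): 0:+→1 1:+→2 3:-→1 3:+→2 5:-→1 5:-→0 6:+→1 6:+→2 8:+→3 … peak 3.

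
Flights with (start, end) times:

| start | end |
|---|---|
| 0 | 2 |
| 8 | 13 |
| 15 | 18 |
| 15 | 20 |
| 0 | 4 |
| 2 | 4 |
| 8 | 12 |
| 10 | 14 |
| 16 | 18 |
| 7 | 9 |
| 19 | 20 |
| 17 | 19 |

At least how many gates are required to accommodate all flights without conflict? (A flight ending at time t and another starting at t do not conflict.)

4

The answer is the maximum number of intervals overlapping at any instant.
starts: [0, 0, 2, 7, 8, 8, 10, 15, 15, 16, 17, 19]
ends:   [2, 4, 4, 9, 12, 13, 14, 18, 18, 19, 20, 20]
s0→1 s0→2 e2→1 s2→2 e4→1 e4→0 s7→1 s8→2 s8→3 e9→2 s10→3 e12→2 e13→1 e14→0 s15→1 s15→2 s16→3 s17→4  — peak 4.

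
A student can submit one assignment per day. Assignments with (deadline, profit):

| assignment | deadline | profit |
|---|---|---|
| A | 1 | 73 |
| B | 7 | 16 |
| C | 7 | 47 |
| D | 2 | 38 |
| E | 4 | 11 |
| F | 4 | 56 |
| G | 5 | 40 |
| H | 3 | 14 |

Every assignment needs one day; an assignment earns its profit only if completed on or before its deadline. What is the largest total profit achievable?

By profit: A(d1,73), F(d4,56), C(d7,47), G(d5,40), D(d2,38), B(d7,16), H(d3,14), E(d4,11)
A→slot 1; F→slot 4; C→slot 7; G→slot 5; D→slot 2; B→slot 6; H→slot 3; E skipped.
Profit = 73 + 38 + 14 + 56 + 40 + 16 + 47 = 284

284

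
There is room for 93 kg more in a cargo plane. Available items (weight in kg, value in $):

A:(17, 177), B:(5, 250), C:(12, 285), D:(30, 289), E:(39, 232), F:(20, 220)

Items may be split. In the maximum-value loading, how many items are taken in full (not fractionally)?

5

Ratios (sorted): B 50.00, C 23.75, F 11.00, A 10.41, D 9.63, E 5.95
take B (5 @ 250); take C (12 @ 285); take F (20 @ 220); take A (17 @ 177); take D (30 @ 289); take 9/39 of E → 53.54. Capacity used 93/93.
5 item(s) taken whole; one partial (take 9/39 of E).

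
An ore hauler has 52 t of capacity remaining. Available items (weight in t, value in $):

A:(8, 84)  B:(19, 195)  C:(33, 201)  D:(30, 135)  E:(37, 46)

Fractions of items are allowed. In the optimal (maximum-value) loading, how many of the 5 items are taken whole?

Ratios (sorted): A 10.50, B 10.26, C 6.09, D 4.50, E 1.24
take A (8 @ 84); take B (19 @ 195); take 25/33 of C → 152.27. Capacity used 52/52.
2 item(s) taken whole; one partial (take 25/33 of C).

2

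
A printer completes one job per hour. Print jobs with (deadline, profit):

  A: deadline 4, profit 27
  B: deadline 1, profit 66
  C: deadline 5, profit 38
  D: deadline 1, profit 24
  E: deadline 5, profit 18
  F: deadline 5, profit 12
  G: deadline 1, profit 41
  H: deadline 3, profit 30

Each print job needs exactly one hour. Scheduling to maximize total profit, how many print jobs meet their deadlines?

Profit order: B=66 G=41 C=38 H=30 A=27 D=24 E=18 F=12
Assign: B→slot 1, G skipped, C→slot 5, H→slot 3, A→slot 4, D skipped, E→slot 2, F skipped.
Slots: [1:B] [2:E] [3:H] [4:A] [5:C]
5 of 8 scheduled.

5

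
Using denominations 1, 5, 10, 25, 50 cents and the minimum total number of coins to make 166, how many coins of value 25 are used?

0

Use the largest denomination that fits, subtract, and repeat.
166 = 3×50 + 1×10 + 1×5 + 1×1
Count of 25: 0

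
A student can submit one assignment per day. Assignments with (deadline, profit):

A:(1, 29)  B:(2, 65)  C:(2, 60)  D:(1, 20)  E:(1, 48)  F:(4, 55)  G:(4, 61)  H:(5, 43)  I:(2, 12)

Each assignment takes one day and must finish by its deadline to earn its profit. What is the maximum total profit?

284

Sort by profit descending; place each in the latest free slot ≤ its deadline.
By profit: B(d2,65), G(d4,61), C(d2,60), F(d4,55), E(d1,48), H(d5,43), A(d1,29), D(d1,20), I(d2,12)
B→slot 2; G→slot 4; C→slot 1; F→slot 3; E skipped; H→slot 5; A skipped; D skipped; I skipped.
Profit = 60 + 65 + 55 + 61 + 43 = 284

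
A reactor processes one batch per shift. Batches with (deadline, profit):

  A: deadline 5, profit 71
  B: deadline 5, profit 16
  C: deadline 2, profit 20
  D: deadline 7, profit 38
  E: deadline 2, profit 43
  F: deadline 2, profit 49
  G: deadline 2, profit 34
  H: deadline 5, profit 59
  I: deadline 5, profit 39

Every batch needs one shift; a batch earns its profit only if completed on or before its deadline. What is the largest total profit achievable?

299

Sort by profit descending; place each in the latest free slot ≤ its deadline.
By profit: A(d5,71), H(d5,59), F(d2,49), E(d2,43), I(d5,39), D(d7,38), G(d2,34), C(d2,20), B(d5,16)
A→slot 5; H→slot 4; F→slot 2; E→slot 1; I→slot 3; D→slot 7; G skipped; C skipped; B skipped.
Profit = 43 + 49 + 39 + 59 + 71 + 38 = 299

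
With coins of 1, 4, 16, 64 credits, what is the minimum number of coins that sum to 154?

154 = 2×64 + 1×16 + 2×4 + 2×1
Total coins = 2 + 1 + 2 + 2 = 7

7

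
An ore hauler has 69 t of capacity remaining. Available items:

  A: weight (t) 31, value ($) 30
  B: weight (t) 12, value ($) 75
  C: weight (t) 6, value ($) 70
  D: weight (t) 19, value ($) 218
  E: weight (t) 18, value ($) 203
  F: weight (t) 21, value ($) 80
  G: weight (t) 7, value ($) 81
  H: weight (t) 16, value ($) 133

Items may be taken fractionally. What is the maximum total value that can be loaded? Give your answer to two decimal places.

Greedy by value/weight ratio, highest first.
Ratios (sorted): C 11.67, G 11.57, D 11.47, E 11.28, H 8.31, B 6.25, F 3.81, A 0.97
take C (6 @ 70); take G (7 @ 81); take D (19 @ 218); take E (18 @ 203); take H (16 @ 133); take 3/12 of B → 18.75. Capacity used 69/69.
Total value = 723.75

723.75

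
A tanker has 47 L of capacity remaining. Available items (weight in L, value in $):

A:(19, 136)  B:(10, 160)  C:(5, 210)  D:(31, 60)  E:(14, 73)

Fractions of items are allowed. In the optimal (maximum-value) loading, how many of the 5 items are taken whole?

3

Greedy by value/weight ratio, highest first.
Ratios (sorted): C 42.00, B 16.00, A 7.16, E 5.21, D 1.94
take C (5 @ 210); take B (10 @ 160); take A (19 @ 136); take 13/14 of E → 67.79. Capacity used 47/47.
3 item(s) taken whole; one partial (take 13/14 of E).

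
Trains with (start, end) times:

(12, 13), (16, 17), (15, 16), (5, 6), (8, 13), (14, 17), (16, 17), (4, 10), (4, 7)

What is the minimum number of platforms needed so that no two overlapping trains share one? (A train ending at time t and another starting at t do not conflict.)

3

Count concurrent intervals with a sweep; the peak is the room count.
starts: [4, 4, 5, 8, 12, 14, 15, 16, 16]
ends:   [6, 7, 10, 13, 13, 16, 17, 17, 17]
s4→1 s4→2 s5→3  — peak 3.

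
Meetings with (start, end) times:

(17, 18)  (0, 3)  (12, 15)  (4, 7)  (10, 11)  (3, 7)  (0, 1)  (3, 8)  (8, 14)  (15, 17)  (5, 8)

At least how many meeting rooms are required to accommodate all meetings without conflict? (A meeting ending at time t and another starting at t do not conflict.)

starts: [0, 0, 3, 3, 4, 5, 8, 10, 12, 15, 17]
ends:   [1, 3, 7, 7, 8, 8, 11, 14, 15, 17, 18]
s0→1 s0→2 e1→1 e3→0 s3→1 s3→2 s4→3 s5→4  — peak 4.

4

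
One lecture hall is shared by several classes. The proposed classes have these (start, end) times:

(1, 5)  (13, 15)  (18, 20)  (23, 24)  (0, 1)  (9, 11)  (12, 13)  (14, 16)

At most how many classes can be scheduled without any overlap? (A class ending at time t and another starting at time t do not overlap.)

7

By end time: (0,1), (1,5), (9,11), (12,13), (13,15), (14,16), (18,20), (23,24).
Pick (0,1); next start ≥ 1 → (1,5); next start ≥ 5 → (9,11); next start ≥ 11 → (12,13); next start ≥ 13 → (13,15); next start ≥ 15 → (18,20); next start ≥ 20 → (23,24).
Selected 7 classes.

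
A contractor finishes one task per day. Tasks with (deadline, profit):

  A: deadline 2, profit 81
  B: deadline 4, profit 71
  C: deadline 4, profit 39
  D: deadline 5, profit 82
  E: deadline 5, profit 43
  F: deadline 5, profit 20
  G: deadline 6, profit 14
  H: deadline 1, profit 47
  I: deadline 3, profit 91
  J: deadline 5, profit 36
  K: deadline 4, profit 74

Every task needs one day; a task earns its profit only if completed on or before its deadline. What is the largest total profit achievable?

By profit: I(d3,91), D(d5,82), A(d2,81), K(d4,74), B(d4,71), H(d1,47), E(d5,43), C(d4,39), J(d5,36), F(d5,20), G(d6,14)
I→slot 3; D→slot 5; A→slot 2; K→slot 4; B→slot 1; H skipped; E skipped; C skipped; J skipped; F skipped; G→slot 6.
Profit = 71 + 81 + 91 + 74 + 82 + 14 = 413

413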